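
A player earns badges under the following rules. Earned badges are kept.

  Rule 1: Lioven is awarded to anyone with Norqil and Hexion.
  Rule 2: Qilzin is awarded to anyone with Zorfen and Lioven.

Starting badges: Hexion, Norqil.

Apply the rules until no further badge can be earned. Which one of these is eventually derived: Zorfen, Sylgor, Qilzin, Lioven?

Lioven

With Norqil and Hexion, Lioven is earned (Rule 1).
No rule produces Zorfen, and it is not given. No rule produces Sylgor, and it is not given. Qilzin would need Zorfen and Lioven (Rule 2), but Zorfen is never earned.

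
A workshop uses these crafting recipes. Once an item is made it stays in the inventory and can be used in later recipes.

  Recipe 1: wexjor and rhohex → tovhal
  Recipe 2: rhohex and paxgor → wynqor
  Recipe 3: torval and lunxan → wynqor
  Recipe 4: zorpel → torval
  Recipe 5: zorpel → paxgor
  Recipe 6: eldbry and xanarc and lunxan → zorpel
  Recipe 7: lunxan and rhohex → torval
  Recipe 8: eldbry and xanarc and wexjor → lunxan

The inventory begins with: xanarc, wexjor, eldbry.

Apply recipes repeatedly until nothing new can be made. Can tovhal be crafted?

No

tovhal would need wexjor and rhohex (Recipe 1), but rhohex is never obtained.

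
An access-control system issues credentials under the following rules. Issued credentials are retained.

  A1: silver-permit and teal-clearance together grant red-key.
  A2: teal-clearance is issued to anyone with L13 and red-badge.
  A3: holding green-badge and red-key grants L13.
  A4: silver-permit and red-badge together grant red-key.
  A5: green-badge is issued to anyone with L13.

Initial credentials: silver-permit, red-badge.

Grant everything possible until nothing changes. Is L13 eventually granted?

L13 would need green-badge and red-key (A3), but green-badge is never granted.

No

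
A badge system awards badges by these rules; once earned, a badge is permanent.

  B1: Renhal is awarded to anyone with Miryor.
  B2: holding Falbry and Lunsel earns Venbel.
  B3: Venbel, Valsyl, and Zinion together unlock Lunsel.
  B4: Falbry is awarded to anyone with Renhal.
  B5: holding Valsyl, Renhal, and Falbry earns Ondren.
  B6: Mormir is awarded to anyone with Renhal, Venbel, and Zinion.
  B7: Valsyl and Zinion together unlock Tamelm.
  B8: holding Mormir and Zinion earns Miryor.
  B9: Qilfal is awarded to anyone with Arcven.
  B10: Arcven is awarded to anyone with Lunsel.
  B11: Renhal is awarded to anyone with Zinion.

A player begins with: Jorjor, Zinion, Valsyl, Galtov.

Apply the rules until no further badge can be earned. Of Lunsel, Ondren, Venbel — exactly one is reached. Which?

With Zinion, Renhal is earned (B11).
With Renhal, Falbry is earned (B4).
With Valsyl, Renhal, and Falbry, Ondren is earned (B5).
Venbel would need Falbry and Lunsel (B2), but Lunsel is never earned. Lunsel would need Venbel, Valsyl, and Zinion (B3), but Venbel is never earned.

Ondren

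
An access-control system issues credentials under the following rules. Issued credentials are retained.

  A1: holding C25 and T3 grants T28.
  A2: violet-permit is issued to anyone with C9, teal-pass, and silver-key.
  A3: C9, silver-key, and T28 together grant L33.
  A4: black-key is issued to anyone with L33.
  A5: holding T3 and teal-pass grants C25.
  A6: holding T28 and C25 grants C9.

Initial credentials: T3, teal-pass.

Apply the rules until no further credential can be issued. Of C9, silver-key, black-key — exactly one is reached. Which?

Holding T3 and teal-pass grants C25 (A5).
Holding C25 and T3 grants T28 (A1).
Holding T28 and C25 grants C9 (A6).
black-key would need L33 (A4), but L33 is never granted. No rule produces silver-key, and it is not given.

C9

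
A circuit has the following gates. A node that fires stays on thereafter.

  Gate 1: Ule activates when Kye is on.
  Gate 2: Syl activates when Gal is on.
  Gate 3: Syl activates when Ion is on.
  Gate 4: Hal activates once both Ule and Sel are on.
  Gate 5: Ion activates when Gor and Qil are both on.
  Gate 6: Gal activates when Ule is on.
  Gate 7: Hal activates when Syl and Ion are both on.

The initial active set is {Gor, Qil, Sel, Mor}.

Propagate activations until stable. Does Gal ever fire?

Gal would need Ule (Gate 6), but Ule never turns on.

No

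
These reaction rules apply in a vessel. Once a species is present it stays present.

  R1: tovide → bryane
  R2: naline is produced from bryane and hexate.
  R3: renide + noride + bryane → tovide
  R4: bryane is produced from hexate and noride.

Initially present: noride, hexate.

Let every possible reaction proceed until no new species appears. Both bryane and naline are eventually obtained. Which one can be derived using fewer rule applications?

bryane

bryane: hexate and noride present → bryane forms (R4). [1 rule application]
naline: hexate and noride present → bryane forms (R4). bryane and hexate present → naline forms (R2). [2 rule applications]
bryane needs fewer.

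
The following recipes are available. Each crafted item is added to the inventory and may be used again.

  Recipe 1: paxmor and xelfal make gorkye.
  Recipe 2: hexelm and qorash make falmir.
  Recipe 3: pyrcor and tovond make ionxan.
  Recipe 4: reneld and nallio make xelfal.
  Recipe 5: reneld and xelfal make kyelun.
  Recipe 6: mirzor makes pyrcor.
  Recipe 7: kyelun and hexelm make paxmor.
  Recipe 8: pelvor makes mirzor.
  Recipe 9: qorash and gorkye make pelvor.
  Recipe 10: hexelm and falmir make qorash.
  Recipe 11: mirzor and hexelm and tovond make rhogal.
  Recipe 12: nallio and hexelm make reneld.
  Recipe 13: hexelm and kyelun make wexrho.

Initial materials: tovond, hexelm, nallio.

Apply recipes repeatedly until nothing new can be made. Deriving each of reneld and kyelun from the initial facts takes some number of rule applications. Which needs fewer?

reneld

reneld: nallio and hexelm → reneld (Recipe 12). [1 rule application]
kyelun: Using Recipe 12, nallio and hexelm make reneld. reneld and nallio → xelfal (Recipe 4). reneld and xelfal → kyelun (Recipe 5). [3 rule applications]
reneld needs fewer.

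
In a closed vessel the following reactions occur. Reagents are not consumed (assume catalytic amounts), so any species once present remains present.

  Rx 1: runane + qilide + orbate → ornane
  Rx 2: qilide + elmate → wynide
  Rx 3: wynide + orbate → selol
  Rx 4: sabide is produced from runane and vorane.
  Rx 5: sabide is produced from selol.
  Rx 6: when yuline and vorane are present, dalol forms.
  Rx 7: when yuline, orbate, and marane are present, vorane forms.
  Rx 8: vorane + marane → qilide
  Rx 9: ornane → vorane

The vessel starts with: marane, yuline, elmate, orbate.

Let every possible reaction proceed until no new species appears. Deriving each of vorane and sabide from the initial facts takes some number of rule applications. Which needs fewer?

vorane

vorane: yuline, orbate, and marane present → vorane forms (Rx 7). [1 rule application]
sabide: yuline, orbate, and marane present → vorane forms (Rx 7). vorane and marane present → qilide forms (Rx 8). qilide and elmate present → wynide forms (Rx 2). wynide and orbate present → selol forms (Rx 3). selol present → sabide forms (Rx 5). [5 rule applications]
vorane needs fewer.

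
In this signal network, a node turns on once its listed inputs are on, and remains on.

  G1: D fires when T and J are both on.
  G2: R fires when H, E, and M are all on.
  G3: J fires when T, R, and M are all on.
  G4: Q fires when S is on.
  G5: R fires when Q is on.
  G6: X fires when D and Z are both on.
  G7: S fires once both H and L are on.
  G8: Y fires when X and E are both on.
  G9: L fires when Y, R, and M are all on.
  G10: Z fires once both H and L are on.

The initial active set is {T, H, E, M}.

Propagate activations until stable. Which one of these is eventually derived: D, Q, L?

D

G2: H, E, and M on → R on.
G3: T, R, and M on → J on.
T and J are on, so D fires (G1).
L would need Y, R, and M (G9), but Y never turns on. Q would need S (G4), but S never turns on.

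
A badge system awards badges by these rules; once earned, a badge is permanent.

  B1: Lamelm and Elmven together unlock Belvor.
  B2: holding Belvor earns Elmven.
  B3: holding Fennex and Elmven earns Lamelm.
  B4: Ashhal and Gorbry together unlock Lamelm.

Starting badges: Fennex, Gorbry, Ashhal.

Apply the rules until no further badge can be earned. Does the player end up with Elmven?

No

Elmven would need Belvor (B2), but Belvor is never earned.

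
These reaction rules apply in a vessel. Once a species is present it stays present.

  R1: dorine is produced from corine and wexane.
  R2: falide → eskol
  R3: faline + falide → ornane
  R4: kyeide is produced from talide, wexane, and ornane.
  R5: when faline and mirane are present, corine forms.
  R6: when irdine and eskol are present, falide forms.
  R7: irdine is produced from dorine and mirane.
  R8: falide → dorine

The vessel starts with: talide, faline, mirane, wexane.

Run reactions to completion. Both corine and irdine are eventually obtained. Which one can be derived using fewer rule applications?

corine: faline and mirane present → corine forms (R5). [1 rule application]
irdine: faline and mirane present → corine forms (R5). corine and wexane present → dorine forms (R1). dorine and mirane present → irdine forms (R7). [3 rule applications]
corine needs fewer.

corine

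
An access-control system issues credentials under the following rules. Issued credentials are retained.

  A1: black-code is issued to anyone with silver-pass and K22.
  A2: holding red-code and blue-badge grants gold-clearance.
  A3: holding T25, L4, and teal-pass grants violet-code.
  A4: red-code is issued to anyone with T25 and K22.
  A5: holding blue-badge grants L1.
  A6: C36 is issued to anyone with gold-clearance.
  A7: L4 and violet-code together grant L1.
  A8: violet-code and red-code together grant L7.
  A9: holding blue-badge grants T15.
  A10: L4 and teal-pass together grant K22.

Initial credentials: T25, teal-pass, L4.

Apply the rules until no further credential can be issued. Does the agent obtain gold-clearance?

gold-clearance would need red-code and blue-badge (A2), but blue-badge is never granted.

No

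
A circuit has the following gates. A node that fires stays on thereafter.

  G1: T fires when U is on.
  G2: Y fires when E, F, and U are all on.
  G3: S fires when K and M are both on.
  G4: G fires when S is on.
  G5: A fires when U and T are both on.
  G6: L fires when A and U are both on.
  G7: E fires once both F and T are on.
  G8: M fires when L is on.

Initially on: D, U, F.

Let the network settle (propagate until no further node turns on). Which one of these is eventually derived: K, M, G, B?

U is on, so T fires (G1).
G5: U and T on → A on.
G6: A and U on → L on.
G8: L on → M on.
No rule produces B, and it is not given. G would need S (G4), but S never turns on. No rule produces K, and it is not given.

M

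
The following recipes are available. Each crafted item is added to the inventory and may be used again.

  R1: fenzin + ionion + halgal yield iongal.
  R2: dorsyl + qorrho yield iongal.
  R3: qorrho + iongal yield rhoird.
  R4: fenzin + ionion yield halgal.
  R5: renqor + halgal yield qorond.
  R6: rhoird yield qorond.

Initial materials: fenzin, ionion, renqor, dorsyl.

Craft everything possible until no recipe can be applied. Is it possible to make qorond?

Yes

fenzin + ionion → halgal (R4).
Using R5, renqor and halgal make qorond.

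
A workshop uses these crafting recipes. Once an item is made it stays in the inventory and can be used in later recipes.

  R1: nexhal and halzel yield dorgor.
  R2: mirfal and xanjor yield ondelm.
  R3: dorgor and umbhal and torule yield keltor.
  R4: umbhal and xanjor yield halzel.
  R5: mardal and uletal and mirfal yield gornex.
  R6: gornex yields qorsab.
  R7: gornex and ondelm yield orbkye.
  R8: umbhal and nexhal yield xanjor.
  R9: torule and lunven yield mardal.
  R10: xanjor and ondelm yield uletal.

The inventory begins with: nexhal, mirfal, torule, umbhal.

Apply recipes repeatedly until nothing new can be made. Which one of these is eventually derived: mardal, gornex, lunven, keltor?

Using R8, umbhal and nexhal make xanjor.
umbhal and xanjor → halzel (R4).
Using R1, nexhal and halzel make dorgor.
dorgor and umbhal and torule → keltor (R3).
gornex would need mardal, uletal, and mirfal (R5), but mardal is never obtained. mardal would need torule and lunven (R9), but lunven is never obtained. No rule produces lunven, and it is not given.

keltor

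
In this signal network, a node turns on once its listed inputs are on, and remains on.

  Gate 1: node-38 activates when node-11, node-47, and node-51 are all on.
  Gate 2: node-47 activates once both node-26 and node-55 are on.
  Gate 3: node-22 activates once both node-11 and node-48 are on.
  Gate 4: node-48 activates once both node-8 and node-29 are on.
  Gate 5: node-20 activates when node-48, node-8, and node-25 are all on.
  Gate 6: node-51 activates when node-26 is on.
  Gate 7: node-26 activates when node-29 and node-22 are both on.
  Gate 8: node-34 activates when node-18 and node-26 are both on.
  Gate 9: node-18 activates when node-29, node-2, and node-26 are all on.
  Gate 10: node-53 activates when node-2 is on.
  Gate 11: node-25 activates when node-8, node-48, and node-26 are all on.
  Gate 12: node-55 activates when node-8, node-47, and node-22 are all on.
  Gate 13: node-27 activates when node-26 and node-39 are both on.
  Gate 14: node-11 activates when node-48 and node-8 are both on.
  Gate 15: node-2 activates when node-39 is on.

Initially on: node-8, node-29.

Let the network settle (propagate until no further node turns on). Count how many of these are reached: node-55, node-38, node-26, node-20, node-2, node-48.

3

Gate 4: node-8 and node-29 on → node-48 on.
Gate 14: node-48 and node-8 on → node-11 on.
node-11 and node-48 are on, so node-22 activates (Gate 3).
Gate 7: node-29 and node-22 on → node-26 on.
Gate 11: node-8, node-48, and node-26 on → node-25 on.
node-48, node-8, and node-25 are on, so node-20 activates (Gate 5).
node-55 would need node-8, node-47, and node-22 (Gate 12), but node-47 never turns on.
node-38 would need node-11, node-47, and node-51 (Gate 1), but node-47 never turns on.
node-26: reached.
node-20: reached.
node-2 would need node-39 (Gate 15), but node-39 never turns on.
node-48: reached.
Reached: node-26, node-20, and node-48 — 3 of the 6.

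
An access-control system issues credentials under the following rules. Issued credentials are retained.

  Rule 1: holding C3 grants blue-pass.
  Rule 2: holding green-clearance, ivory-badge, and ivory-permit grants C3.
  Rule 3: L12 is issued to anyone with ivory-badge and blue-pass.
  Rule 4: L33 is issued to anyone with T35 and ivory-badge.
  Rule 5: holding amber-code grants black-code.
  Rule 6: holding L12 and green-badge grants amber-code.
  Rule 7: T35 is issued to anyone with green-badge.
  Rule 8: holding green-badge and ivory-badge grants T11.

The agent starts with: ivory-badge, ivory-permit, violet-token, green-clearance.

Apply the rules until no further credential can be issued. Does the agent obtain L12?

Yes

Holding green-clearance, ivory-badge, and ivory-permit grants C3 (Rule 2).
Holding C3 grants blue-pass (Rule 1).
Holding ivory-badge and blue-pass grants L12 (Rule 3).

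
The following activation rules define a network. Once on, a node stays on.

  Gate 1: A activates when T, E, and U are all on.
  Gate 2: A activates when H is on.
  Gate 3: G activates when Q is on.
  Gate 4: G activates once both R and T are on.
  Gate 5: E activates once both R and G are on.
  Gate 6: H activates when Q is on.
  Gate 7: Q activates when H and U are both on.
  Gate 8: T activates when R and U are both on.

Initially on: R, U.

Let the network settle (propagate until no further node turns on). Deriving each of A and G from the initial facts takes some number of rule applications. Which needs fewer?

G

G: R and U are on, so T activates (Gate 8). Gate 4: R and T on → G on. [2 rule applications]
A: Gate 8: R and U on → T on. R and T are on, so G activates (Gate 4). Gate 5: R and G on → E on. T, E, and U are on, so A activates (Gate 1). [4 rule applications]
G needs fewer.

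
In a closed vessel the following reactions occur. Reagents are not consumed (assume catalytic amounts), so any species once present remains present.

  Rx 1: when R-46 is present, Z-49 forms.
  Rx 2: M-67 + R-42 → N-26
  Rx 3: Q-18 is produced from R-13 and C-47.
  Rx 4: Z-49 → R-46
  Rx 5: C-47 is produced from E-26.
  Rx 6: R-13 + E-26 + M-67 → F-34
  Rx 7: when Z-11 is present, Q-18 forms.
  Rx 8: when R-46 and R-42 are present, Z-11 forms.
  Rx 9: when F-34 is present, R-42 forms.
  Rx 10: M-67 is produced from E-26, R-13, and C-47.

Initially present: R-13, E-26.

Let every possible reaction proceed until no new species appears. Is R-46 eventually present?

R-46 would need Z-49 (Rx 4), but Z-49 never forms.

No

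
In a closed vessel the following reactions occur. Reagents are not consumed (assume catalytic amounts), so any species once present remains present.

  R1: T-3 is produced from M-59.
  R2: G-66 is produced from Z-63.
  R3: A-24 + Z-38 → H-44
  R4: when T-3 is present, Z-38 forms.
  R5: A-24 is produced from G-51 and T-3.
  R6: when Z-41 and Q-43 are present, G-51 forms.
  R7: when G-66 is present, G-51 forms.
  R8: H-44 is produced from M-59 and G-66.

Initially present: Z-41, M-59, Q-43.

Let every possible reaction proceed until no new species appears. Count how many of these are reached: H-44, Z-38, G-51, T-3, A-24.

M-59 present → T-3 forms (R1).
Z-41 and Q-43 present → G-51 forms (R6).
G-51 and T-3 present → A-24 forms (R5).
T-3 present → Z-38 forms (R4).
A-24 and Z-38 present → H-44 forms (R3).
H-44: reached.
Z-38: reached.
G-51: reached.
T-3: reached.
A-24: reached.
All 5 are reached.

5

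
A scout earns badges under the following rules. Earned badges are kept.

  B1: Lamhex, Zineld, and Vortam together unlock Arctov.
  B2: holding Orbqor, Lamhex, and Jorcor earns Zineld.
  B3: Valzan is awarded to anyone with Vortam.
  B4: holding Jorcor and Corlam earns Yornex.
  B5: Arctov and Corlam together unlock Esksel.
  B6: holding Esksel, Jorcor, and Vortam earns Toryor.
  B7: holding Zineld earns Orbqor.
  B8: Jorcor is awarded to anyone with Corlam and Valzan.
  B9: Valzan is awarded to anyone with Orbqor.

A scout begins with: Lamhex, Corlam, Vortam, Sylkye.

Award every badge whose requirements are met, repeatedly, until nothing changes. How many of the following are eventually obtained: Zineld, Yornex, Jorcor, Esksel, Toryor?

2

With Vortam, Valzan is earned (B3).
With Corlam and Valzan, Jorcor is earned (B8).
With Jorcor and Corlam, Yornex is earned (B4).
Zineld would need Orbqor, Lamhex, and Jorcor (B2), but Orbqor is never earned.
Yornex: reached.
Jorcor: reached.
Esksel would need Arctov and Corlam (B5), but Arctov is never earned.
Toryor would need Esksel, Jorcor, and Vortam (B6), but Esksel is never earned.
Reached: Yornex and Jorcor — 2 of the 5.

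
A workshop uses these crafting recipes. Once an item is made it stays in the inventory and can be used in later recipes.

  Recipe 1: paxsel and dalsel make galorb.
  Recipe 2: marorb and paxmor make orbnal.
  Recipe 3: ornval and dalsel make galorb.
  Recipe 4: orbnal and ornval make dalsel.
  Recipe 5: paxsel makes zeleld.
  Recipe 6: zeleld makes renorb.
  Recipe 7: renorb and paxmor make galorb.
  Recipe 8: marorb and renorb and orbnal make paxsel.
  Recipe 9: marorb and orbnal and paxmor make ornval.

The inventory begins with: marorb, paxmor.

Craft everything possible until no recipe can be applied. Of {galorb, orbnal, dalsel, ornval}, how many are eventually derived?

4

Using Recipe 2, marorb and paxmor make orbnal.
Using Recipe 9, marorb, orbnal, and paxmor make ornval.
orbnal and ornval → dalsel (Recipe 4).
ornval and dalsel → galorb (Recipe 3).
galorb: reached.
orbnal: reached.
dalsel: reached.
ornval: reached.
All 4 are reached.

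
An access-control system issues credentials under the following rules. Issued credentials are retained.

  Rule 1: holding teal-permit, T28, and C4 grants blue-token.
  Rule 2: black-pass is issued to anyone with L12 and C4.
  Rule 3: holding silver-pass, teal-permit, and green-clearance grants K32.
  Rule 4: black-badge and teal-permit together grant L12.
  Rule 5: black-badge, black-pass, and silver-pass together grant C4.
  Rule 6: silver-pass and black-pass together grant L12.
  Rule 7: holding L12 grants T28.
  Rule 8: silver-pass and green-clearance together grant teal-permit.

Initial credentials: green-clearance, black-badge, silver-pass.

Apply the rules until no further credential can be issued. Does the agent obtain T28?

Yes

Holding silver-pass and green-clearance grants teal-permit (Rule 8).
Holding black-badge and teal-permit grants L12 (Rule 4).
Holding L12 grants T28 (Rule 7).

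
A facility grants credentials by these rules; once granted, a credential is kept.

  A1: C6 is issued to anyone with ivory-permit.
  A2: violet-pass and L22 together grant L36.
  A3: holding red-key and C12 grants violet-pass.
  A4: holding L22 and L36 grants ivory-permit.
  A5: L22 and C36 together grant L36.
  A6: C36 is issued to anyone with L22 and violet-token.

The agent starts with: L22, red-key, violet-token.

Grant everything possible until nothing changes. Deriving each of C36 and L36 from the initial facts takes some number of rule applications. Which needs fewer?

C36: Holding L22 and violet-token grants C36 (A6). [1 rule application]
L36: Holding L22 and violet-token grants C36 (A6). Holding L22 and C36 grants L36 (A5). [2 rule applications]
C36 needs fewer.

C36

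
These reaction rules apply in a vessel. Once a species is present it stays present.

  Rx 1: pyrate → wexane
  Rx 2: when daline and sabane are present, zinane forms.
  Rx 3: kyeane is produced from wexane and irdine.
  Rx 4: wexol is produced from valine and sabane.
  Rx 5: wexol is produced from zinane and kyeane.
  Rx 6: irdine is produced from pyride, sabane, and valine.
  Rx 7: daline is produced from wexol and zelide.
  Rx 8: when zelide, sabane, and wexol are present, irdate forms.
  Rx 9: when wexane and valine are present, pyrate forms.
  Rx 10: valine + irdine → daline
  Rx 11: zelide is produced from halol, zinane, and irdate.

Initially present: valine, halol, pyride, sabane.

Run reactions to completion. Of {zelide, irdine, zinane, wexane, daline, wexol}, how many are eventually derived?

pyride, sabane, and valine present → irdine forms (Rx 6).
valine and sabane present → wexol forms (Rx 4).
valine and irdine present → daline forms (Rx 10).
daline and sabane present → zinane forms (Rx 2).
zelide would need halol, zinane, and irdate (Rx 11), but irdate never forms.
irdine: reached.
zinane: reached.
wexane would need pyrate (Rx 1), but pyrate never forms.
daline: reached.
wexol: reached.
Reached: irdine, zinane, daline, and wexol — 4 of the 6.

4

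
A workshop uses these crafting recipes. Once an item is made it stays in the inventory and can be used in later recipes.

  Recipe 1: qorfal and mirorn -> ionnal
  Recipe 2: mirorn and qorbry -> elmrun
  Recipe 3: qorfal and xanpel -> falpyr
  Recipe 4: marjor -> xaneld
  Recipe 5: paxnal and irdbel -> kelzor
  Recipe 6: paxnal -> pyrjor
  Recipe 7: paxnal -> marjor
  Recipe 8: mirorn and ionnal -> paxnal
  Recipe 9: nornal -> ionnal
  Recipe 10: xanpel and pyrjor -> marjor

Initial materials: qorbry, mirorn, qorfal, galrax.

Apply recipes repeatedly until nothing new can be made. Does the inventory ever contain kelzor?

No

kelzor would need paxnal and irdbel (Recipe 5), but irdbel is never obtained.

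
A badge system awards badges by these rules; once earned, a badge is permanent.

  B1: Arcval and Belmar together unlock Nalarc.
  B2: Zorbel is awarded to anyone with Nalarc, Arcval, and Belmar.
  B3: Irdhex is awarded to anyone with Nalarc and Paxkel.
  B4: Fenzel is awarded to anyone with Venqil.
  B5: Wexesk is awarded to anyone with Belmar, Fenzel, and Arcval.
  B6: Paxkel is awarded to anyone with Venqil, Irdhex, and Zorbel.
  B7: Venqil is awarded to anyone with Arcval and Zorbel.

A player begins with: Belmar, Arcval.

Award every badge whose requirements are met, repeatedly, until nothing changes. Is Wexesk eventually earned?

Yes

With Arcval and Belmar, Nalarc is earned (B1).
With Nalarc, Arcval, and Belmar, Zorbel is earned (B2).
With Arcval and Zorbel, Venqil is earned (B7).
With Venqil, Fenzel is earned (B4).
With Belmar, Fenzel, and Arcval, Wexesk is earned (B5).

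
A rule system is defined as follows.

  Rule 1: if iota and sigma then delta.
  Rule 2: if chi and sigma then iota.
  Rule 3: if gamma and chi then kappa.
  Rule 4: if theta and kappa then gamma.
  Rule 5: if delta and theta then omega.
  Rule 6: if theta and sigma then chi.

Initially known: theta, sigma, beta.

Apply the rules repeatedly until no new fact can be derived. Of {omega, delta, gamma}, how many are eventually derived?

2

theta and sigma hold, so chi follows (Rule 6).
chi and sigma hold, so iota follows (Rule 2).
iota and sigma hold, so delta follows (Rule 1).
delta and theta hold, so omega follows (Rule 5).
omega: reached.
delta: reached.
gamma would need theta and kappa (Rule 4), but kappa is never established.
Reached: omega and delta — 2 of the 3.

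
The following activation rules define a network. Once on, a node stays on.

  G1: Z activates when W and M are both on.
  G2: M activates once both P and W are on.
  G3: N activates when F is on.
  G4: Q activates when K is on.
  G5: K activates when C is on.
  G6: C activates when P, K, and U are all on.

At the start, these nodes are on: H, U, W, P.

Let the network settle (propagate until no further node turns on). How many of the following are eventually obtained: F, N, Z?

G2: P and W on → M on.
W and M are on, so Z activates (G1).
No rule produces F, and it is not given.
N would need F (G3), but F never turns on.
Z: reached.
Reached: Z — 1 of the 3.

1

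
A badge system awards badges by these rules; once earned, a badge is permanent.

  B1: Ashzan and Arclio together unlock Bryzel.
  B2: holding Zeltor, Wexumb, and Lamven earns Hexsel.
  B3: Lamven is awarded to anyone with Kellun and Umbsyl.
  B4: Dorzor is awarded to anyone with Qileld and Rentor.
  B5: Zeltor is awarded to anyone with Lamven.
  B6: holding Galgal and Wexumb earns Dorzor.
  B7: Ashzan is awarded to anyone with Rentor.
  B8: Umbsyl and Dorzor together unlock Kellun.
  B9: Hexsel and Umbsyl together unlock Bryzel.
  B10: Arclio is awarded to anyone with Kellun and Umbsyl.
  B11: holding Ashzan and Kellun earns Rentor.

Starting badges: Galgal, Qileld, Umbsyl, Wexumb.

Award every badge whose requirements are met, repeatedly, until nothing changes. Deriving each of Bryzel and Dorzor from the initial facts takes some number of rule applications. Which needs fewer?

Dorzor: With Galgal and Wexumb, Dorzor is earned (B6). [1 rule application]
Bryzel: With Galgal and Wexumb, Dorzor is earned (B6). With Umbsyl and Dorzor, Kellun is earned (B8). With Kellun and Umbsyl, Lamven is earned (B3). With Lamven, Zeltor is earned (B5). With Zeltor, Wexumb, and Lamven, Hexsel is earned (B2). With Hexsel and Umbsyl, Bryzel is earned (B9). [6 rule applications]
Dorzor needs fewer.

Dorzor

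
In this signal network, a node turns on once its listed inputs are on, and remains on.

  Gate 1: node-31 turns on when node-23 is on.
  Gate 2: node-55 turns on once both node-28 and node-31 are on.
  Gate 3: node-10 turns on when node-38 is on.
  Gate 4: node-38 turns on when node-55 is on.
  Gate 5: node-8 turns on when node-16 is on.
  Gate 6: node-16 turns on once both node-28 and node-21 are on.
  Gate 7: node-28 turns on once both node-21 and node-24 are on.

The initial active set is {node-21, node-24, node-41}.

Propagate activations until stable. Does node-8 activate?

Yes

node-21 and node-24 are on, so node-28 turns on (Gate 7).
Gate 6: node-28 and node-21 on → node-16 on.
node-16 is on, so node-8 turns on (Gate 5).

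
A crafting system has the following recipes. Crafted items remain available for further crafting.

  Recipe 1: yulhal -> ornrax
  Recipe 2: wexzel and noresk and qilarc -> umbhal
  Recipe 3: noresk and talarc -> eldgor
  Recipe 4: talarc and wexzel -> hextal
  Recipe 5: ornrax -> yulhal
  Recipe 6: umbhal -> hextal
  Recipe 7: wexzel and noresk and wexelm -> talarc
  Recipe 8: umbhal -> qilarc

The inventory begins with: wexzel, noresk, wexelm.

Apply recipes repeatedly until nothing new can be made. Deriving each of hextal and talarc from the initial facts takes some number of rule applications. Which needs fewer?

talarc: wexzel and noresk and wexelm -> talarc (Recipe 7). [1 rule application]
hextal: wexzel and noresk and wexelm -> talarc (Recipe 7). Using Recipe 4, talarc and wexzel make hextal. [2 rule applications]
talarc needs fewer.

talarc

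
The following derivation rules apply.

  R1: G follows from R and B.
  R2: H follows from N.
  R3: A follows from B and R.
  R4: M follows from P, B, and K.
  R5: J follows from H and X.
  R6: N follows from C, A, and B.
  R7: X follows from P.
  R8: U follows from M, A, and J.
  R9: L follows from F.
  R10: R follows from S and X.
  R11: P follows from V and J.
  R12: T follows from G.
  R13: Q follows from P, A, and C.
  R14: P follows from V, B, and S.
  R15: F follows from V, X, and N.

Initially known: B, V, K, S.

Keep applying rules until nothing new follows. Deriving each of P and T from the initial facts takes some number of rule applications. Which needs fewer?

P

P: From V, B, and S, R14 gives P. [1 rule application]
T: V, B, and S hold, so P follows (R14). P holds, so X follows (R7). From S and X, R10 gives R. From R and B, R1 gives G. From G, R12 gives T. [5 rule applications]
P needs fewer.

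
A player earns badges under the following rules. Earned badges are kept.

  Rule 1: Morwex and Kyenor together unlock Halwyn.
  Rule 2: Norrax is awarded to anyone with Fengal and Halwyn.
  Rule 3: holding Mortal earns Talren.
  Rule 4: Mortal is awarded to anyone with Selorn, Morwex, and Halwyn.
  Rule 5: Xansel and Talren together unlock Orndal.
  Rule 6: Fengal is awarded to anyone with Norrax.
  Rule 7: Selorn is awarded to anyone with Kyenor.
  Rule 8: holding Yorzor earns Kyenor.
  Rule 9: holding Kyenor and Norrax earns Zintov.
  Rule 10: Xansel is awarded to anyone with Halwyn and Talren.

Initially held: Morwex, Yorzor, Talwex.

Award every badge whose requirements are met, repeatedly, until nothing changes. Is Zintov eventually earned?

Zintov would need Kyenor and Norrax (Rule 9), but Norrax is never earned.

No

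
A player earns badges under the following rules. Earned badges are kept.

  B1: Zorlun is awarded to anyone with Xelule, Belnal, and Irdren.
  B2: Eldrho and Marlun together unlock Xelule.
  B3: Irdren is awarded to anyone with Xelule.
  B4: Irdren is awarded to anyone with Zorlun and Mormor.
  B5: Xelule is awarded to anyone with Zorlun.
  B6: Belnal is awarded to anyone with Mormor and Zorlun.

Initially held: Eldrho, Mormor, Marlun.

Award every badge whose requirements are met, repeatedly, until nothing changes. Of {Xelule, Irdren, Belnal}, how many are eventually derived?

With Eldrho and Marlun, Xelule is earned (B2).
With Xelule, Irdren is earned (B3).
Xelule: reached.
Irdren: reached.
Belnal would need Mormor and Zorlun (B6), but Zorlun is never earned.
Reached: Xelule and Irdren — 2 of the 3.

2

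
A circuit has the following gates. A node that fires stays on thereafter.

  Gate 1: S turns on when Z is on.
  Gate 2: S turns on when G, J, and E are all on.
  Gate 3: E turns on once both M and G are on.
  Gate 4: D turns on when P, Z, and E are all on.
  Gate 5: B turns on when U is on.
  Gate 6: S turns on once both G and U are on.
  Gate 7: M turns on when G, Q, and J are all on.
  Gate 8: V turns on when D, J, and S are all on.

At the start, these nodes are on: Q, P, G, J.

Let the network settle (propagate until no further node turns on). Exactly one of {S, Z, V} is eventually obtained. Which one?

S

G, Q, and J are on, so M turns on (Gate 7).
M and G are on, so E turns on (Gate 3).
G, J, and E are on, so S turns on (Gate 2).
No rule produces Z, and it is not given. V would need D, J, and S (Gate 8), but D never turns on.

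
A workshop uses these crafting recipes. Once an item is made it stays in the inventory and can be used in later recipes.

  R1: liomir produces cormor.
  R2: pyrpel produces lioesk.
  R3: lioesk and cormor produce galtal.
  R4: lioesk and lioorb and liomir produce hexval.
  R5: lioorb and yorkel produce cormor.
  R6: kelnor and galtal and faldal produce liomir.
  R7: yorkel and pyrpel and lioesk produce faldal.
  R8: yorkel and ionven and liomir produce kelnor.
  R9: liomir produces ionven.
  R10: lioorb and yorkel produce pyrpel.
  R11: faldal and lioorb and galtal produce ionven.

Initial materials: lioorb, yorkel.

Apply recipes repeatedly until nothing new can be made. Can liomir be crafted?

No

liomir would need kelnor, galtal, and faldal (R6), but kelnor is never obtained.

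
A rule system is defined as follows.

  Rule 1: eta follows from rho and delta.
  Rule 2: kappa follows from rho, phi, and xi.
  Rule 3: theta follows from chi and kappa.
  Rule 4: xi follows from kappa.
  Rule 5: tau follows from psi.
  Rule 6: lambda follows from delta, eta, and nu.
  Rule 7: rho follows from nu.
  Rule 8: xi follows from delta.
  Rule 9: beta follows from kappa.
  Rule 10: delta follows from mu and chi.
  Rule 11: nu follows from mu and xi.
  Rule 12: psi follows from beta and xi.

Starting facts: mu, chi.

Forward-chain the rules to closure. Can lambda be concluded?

Yes

From mu and chi, Rule 10 gives delta.
delta holds, so xi follows (Rule 8).
From mu and xi, Rule 11 gives nu.
From nu, Rule 7 gives rho.
rho and delta hold, so eta follows (Rule 1).
delta, eta, and nu hold, so lambda follows (Rule 6).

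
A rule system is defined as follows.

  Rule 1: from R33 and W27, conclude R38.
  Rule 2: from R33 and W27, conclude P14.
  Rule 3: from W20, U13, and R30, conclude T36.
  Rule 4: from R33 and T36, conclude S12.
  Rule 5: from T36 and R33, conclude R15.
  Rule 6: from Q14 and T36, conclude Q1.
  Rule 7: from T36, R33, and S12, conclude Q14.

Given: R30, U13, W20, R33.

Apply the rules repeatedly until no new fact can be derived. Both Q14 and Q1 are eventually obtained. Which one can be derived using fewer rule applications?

Q14

Q14: W20, U13, and R30 hold, so T36 follows (Rule 3). R33 and T36 hold, so S12 follows (Rule 4). T36, R33, and S12 hold, so Q14 follows (Rule 7). [3 rule applications]
Q1: From W20, U13, and R30, Rule 3 gives T36. R33 and T36 hold, so S12 follows (Rule 4). T36, R33, and S12 hold, so Q14 follows (Rule 7). From Q14 and T36, Rule 6 gives Q1. [4 rule applications]
Q14 needs fewer.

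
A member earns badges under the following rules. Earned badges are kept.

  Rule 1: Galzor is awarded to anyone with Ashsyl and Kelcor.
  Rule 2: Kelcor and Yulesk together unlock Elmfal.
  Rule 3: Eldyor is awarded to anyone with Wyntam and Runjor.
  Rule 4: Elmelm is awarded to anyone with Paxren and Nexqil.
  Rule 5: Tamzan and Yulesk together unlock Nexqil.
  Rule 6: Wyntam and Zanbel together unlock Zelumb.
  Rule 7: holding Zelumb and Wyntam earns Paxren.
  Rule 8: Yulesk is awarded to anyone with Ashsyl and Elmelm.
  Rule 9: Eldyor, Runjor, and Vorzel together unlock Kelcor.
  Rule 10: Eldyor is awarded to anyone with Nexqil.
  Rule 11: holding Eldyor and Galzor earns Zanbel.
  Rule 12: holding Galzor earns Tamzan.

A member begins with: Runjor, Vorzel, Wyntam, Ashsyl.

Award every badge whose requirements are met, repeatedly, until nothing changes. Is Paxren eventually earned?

With Wyntam and Runjor, Eldyor is earned (Rule 3).
With Eldyor, Runjor, and Vorzel, Kelcor is earned (Rule 9).
With Ashsyl and Kelcor, Galzor is earned (Rule 1).
With Eldyor and Galzor, Zanbel is earned (Rule 11).
With Wyntam and Zanbel, Zelumb is earned (Rule 6).
With Zelumb and Wyntam, Paxren is earned (Rule 7).

Yes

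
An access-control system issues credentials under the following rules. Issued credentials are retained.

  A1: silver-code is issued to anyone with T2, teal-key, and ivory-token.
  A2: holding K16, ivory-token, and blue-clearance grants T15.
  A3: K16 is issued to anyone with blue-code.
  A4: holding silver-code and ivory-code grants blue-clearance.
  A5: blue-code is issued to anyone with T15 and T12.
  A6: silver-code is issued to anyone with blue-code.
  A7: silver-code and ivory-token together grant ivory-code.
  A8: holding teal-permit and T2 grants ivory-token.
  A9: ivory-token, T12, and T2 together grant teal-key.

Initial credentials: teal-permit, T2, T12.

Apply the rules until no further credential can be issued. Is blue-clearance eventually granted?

Holding teal-permit and T2 grants ivory-token (A8).
Holding ivory-token, T12, and T2 grants teal-key (A9).
Holding T2, teal-key, and ivory-token grants silver-code (A1).
Holding silver-code and ivory-token grants ivory-code (A7).
Holding silver-code and ivory-code grants blue-clearance (A4).

Yes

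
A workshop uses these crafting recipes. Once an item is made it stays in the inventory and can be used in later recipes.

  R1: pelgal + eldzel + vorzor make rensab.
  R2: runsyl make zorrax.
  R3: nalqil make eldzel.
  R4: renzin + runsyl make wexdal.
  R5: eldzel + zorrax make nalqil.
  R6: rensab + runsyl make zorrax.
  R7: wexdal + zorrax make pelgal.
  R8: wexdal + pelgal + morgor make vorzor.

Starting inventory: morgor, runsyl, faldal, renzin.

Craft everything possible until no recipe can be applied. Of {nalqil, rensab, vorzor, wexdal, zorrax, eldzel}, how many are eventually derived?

3

Using R4, renzin and runsyl make wexdal.
runsyl → zorrax (R2).
wexdal + zorrax → pelgal (R7).
wexdal + pelgal + morgor → vorzor (R8).
nalqil would need eldzel and zorrax (R5), but eldzel is never obtained.
rensab would need pelgal, eldzel, and vorzor (R1), but eldzel is never obtained.
vorzor: reached.
wexdal: reached.
zorrax: reached.
eldzel would need nalqil (R3), but nalqil is never obtained.
Reached: vorzor, wexdal, and zorrax — 3 of the 6.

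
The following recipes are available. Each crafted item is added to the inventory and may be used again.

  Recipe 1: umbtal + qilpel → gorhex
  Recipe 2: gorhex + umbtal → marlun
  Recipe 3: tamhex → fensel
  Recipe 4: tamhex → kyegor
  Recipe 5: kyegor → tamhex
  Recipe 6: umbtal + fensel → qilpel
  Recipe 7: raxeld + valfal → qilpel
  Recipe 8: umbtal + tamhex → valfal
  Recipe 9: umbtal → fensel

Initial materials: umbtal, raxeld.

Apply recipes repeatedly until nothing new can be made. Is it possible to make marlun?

umbtal → fensel (Recipe 9).
umbtal + fensel → qilpel (Recipe 6).
Using Recipe 1, umbtal and qilpel make gorhex.
gorhex + umbtal → marlun (Recipe 2).

Yes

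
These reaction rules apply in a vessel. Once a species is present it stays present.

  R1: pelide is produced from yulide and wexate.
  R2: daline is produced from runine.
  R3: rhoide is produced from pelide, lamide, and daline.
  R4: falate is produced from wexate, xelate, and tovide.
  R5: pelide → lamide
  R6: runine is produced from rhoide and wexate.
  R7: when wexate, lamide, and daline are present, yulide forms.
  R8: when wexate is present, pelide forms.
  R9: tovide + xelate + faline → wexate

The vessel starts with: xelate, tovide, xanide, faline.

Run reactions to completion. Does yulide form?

yulide would need wexate, lamide, and daline (R7), but daline never forms.

No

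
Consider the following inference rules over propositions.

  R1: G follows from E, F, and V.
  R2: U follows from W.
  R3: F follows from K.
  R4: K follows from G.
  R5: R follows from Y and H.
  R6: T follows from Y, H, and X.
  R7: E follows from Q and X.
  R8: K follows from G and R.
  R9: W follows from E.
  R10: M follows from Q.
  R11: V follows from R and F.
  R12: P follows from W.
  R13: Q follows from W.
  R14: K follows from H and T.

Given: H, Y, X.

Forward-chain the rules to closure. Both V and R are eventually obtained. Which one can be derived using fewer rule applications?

R: Y and H hold, so R follows (R5). [1 rule application]
V: Y and H hold, so R follows (R5). Y, H, and X hold, so T follows (R6). H and T hold, so K follows (R14). K holds, so F follows (R3). From R and F, R11 gives V. [5 rule applications]
R needs fewer.

R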